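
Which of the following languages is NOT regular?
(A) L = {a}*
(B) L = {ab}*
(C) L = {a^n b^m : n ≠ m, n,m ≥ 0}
(C) {a^n b^m : n ≠ m, n,m ≥ 0}

(C) L = {a^n b^m : n ≠ m, n,m ≥ 0} is NOT regular.

The pumping lemma can be used to prove this:
After pumping a's, we can make n = m

The other languages are regular because they can be recognized by finite automata.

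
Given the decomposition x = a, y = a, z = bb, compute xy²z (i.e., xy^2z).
aaabb

Given x = 'a', y = 'a', z = 'bb' and i = 2:

xy^2z = x + y·y·...·y (2 times) + z
       = 'a' + 'a'^2 + 'bb'
       = 'a' + 'aa' + 'bb'
       = 'aaabb'

The pumped string is 'aaabb' with length 5.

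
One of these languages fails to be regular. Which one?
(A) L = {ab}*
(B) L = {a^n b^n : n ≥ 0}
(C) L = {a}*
(B) {a^n b^n : n ≥ 0}

(B) L = {a^n b^n : n ≥ 0} is NOT regular.

The pumping lemma can be used to prove this:
After pumping, the number of a's and b's become unequal

The other languages are regular because they can be recognized by finite automata.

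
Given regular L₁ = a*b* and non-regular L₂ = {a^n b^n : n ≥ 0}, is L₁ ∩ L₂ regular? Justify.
No — L₁ ∩ L₂ is not regular.

Every string a^n b^n already lies in a*b*, so L₁ ∩ L₂ = {a^n b^n : n ≥ 0} = L₂ itself, which is the standard non-regular language (pump s = a^p b^p).

Note that the bare facts "L₁ regular, L₂ non-regular" do not settle the question by themselves: the closure of regular languages under ∪, ∩, complement and difference applies only when BOTH operands are regular. With a non-regular operand the result can come out regular or non-regular depending on the specific languages, so one has to work out L₁ ∩ L₂ for this particular pair, as above.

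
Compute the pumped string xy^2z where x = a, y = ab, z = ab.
aababab

Given x = 'a', y = 'ab', z = 'ab' and i = 2:

xy^2z = x + y·y·...·y (2 times) + z
       = 'a' + 'ab'^2 + 'ab'
       = 'a' + 'abab' + 'ab'
       = 'aababab'

The pumped string is 'aababab' with length 7.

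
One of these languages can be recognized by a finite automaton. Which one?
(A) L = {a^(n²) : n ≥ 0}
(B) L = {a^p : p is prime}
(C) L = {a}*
(C) {a}*

(C) L = {a}* is regular.

This can be recognized by a finite automaton (DFA/NFA).
Regular expressions like {a}* define regular languages.

The other choices are not regular:
- {a^p : p is prime}: After pumping, the length becomes composite
- {a^(n²) : n ≥ 0}: After pumping, length is no longer a perfect square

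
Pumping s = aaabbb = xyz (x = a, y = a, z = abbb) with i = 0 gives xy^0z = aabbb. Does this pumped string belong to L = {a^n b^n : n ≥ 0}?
No

xy⁰z = a · ε · abbb = aabbb.
aabbb has 2 a's and 3 b's; 2 ≠ 3, so it is not in L.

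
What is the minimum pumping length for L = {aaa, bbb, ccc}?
p = 4

For a finite language L, the pumping lemma holds vacuously if p > max|s| for s ∈ L.

The longest string in L = {aaa, bbb, ccc} has length 3.
If p = 4, then no string s ∈ L has |s| ≥ p, so the condition is vacuously true.

The minimum pumping length is p = 4.

Why no smaller p works: for any p ≤ 3, the longest string s ∈ L has |s| = 3 ≥ p, so it would
have to be pumpable; but pumping up (i = 2, 3, ...) produces ever longer strings, which cannot all lie in the
finite language L. So the pumping property fails for every p ≤ 3.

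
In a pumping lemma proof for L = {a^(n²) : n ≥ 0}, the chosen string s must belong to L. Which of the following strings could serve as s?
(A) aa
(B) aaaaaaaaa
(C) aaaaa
(B) aaaaaaaaa

The pumping lemma is applied to a string s that lies in L, so first check membership of each option:
- (A) aa has length 2, strictly between 1² = 1 and 2² = 4, so it is not in L ✗
- (B) aaaaaaaaa has length 9 = 3², a perfect square, so it is in L ✓
- (C) aaaaa has length 5, strictly between 2² = 4 and 3² = 9, so it is not in L ✗

Only (B) aaaaaaaaa is in L, so it is the only candidate that could play the role of s.
(In a complete proof one picks s in terms of the pumping length p so that |s| ≥ p is guaranteed; a fixed string like aaaaaaaaa illustrates the shape of such an s.)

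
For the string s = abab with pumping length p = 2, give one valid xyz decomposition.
x = '', y = 'ab', z = 'ab'

For s = abab and p = 2, one valid decomposition is:
- x = '' (length 0)
- y = 'ab' (length 2)
- z = 'ab' (length 2)

Verification:
- xyz = '' + 'ab' + 'ab' = abab ✓
- |xy| = 2 ≤ 2 ✓
- |y| = 2 > 0 ✓

All pumping lemma constraints are satisfied.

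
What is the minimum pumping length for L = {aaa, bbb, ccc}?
p = 4

For a finite language L, the pumping lemma holds vacuously if p > max|s| for s ∈ L.

The longest string in L = {aaa, bbb, ccc} has length 3.
If p = 4, then no string s ∈ L has |s| ≥ p, so the condition is vacuously true.

The minimum pumping length is p = 4.

Why no smaller p works: for any p ≤ 3, the longest string s ∈ L has |s| = 3 ≥ p, so it would
have to be pumpable; but pumping up (i = 2, 3, ...) produces ever longer strings, which cannot all lie in the
finite language L. So the pumping property fails for every p ≤ 3.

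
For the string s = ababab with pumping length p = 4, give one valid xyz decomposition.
x = 'a', y = 'b', z = 'abab'

For s = ababab and p = 4, one valid decomposition is:
- x = 'a' (length 1)
- y = 'b' (length 1)
- z = 'abab' (length 4)

Verification:
- xyz = 'a' + 'b' + 'abab' = ababab ✓
- |xy| = 2 ≤ 4 ✓
- |y| = 1 > 0 ✓

All pumping lemma constraints are satisfied.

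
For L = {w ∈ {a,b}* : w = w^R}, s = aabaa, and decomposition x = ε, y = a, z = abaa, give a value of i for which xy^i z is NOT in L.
i = 0

xy⁰z = ε · ε · abaa = abaa; abaa reversed is aaba ≠ abaa, so it is not a palindrome and is not in L.
(Other choices also work, e.g. i = 2, 3; only i = 1 is guaranteed to stay in L since xy¹z = s.)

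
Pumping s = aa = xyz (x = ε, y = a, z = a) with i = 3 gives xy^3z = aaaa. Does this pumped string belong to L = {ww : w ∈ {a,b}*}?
Yes

xy³z = ε · aaa · a = aaaa.
aaaa splits into halves aa · aa, which are equal, so it is in L (w = aa).
(A single pumped string landing in L is not a contradiction by itself; a non-regularity proof needs some i for which xy^i z ∉ L, for every admissible decomposition.)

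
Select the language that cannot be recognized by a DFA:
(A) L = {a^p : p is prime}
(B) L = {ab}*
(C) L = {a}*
(A) {a^p : p is prime}

(A) L = {a^p : p is prime} is NOT regular.

The pumping lemma can be used to prove this:
After pumping, the length becomes composite

The other languages are regular because they can be recognized by finite automata.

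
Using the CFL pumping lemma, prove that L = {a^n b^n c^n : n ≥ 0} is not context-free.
Assume for contradiction that L is context-free, and let p ≥ 1 be the pumping length given by the pumping lemma for CFLs.
Choose s = a^p b^p c^p. Then s ∈ L and |s| = 3p ≥ p.
By the CFL pumping lemma, s = uvxyz for some u, v, x, y, z with |vxy| ≤ p, |vy| ≥ 1, and uv^i xy^i z ∈ L for every i ≥ 0.

Because |vxy| ≤ p, the window vxy cannot contain both an a and a c: any substring of s containing both must include the entire block b^p plus at least one a and one c, so it has length ≥ p + 2 > p.
Hence at least one of the letters a, c does not occur in vy at all.

Take i = 0: the string uxz is obtained from s by deleting |vy| ≥ 1 symbols, so |uxz| = 3p − |vy| < 3p.
But the letter (a or c) that does not occur in vy still occurs exactly p times in uxz. Every string of L with exactly p copies of some letter is a^p b^p c^p, of length 3p. Since |uxz| < 3p, uxz ∉ L.

This contradicts the CFL pumping lemma, which requires uv^i xy^i z ∈ L for all i ≥ 0.
Hence L = {a^n b^n c^n : n ≥ 0} is not context-free. ∎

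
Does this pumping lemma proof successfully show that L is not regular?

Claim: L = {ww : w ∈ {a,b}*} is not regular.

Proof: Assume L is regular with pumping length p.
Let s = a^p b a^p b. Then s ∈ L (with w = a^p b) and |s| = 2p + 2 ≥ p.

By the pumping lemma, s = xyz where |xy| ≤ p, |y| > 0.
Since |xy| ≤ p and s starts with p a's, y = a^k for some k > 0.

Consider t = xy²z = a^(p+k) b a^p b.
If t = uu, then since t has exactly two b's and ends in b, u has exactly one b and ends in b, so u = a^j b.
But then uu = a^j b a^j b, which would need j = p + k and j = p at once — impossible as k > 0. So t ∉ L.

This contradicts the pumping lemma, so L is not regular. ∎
The proof is correct.

This proof is valid because:
1. s = a^p b a^p b is in L and is chosen in terms of p, so |s| ≥ p holds for every p
2. The decomposition analysis is correct: |xy| ≤ p forces y to lie inside the leading a's
3. The contradiction is valid: the argument shows a^(p+k) b a^p b cannot be split into two equal halves
4. The conclusion follows logically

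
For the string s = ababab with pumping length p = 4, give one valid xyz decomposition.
x = 'a', y = 'b', z = 'abab'

For s = ababab and p = 4, one valid decomposition is:
- x = 'a' (length 1)
- y = 'b' (length 1)
- z = 'abab' (length 4)

Verification:
- xyz = 'a' + 'b' + 'abab' = ababab ✓
- |xy| = 2 ≤ 4 ✓
- |y| = 1 > 0 ✓

All pumping lemma constraints are satisfied.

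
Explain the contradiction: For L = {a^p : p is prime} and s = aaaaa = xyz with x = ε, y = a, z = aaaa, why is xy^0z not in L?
xy⁰z = aaaa ∉ L

Pumping with i = 0 replaces y = a by y⁰ = ε:
- Original: s = xyz = aaaaa; aaaaa has length 5, which is prime, so it is in L
- Pumped: xy⁰z = ε · ε · aaaa = aaaa
- aaaa has length 4 = 2 × 2, which is not prime, so it is not in L

The pumping lemma would require xy⁰z ∈ L, so this decomposition yields a contradiction.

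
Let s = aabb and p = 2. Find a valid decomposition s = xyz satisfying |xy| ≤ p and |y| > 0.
x = '', y = 'aa', z = 'bb'

For s = aabb and p = 2, one valid decomposition is:
- x = '' (length 0)
- y = 'aa' (length 2)
- z = 'bb' (length 2)

Verification:
- xyz = '' + 'aa' + 'bb' = aabb ✓
- |xy| = 2 ≤ 2 ✓
- |y| = 2 > 0 ✓

All pumping lemma constraints are satisfied.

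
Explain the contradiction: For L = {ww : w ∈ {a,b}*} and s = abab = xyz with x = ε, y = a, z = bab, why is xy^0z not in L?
xy⁰z = bab ∉ L

Pumping with i = 0 replaces y = a by y⁰ = ε:
- Original: s = xyz = abab; abab splits into halves ab · ab, which are equal, so it is in L (w = ab)
- Pumped: xy⁰z = ε · ε · bab = bab
- bab has odd length 3, so it cannot be written as ww and is not in L

The pumping lemma would require xy⁰z ∈ L, so this decomposition yields a contradiction.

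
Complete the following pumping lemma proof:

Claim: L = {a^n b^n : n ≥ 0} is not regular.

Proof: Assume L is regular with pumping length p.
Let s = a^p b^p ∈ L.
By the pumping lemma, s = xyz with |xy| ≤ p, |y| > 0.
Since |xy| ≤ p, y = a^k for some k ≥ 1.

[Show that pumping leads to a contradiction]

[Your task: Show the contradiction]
Consider xy²z = a^(p+k) b^p.

Since k ≥ 1, we have p + k > p.
So xy²z has more a's than b's: (p+k) a's vs p b's.
This means xy²z ∉ L because a^n b^n requires equal counts.

This contradicts the pumping lemma which states xy²z ∈ L.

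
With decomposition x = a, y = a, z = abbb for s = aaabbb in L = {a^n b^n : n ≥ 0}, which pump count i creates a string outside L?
i = 3

xy³z = a · aaa · abbb = aaaaabbb; aaaaabbb has 5 a's and 3 b's; 5 ≠ 3, so it is not in L.
(Other choices also work, e.g. i = 0, 2; only i = 1 is guaranteed to stay in L since xy¹z = s.)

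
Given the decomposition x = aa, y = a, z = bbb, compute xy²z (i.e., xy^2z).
aaaabbb

Given x = 'aa', y = 'a', z = 'bbb' and i = 2:

xy^2z = x + y·y·...·y (2 times) + z
       = 'aa' + 'a'^2 + 'bbb'
       = 'aa' + 'aa' + 'bbb'
       = 'aaaabbb'

The pumped string is 'aaaabbb' with length 7.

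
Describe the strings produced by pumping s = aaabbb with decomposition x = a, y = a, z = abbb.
{xy^i z : i ≥ 0} = {a^(2+i) b^3 : i ≥ 0} = {aabbb, aaabbb, aaaabbb, ...}

With x = a, y = a, z = abbb: Starting with aaabbb and pumping the second 'a', we get strings with 2+i a's followed by 3 b's for i = 0, 1, 2, ...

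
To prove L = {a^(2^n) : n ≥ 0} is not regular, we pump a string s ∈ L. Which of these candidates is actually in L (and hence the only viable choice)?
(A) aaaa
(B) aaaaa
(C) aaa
(A) aaaa

The pumping lemma is applied to a string s that lies in L, so first check membership of each option:
- (A) aaaa has length 4 = 2^2, so it is in L ✓
- (B) aaaaa has length 5, strictly between 2^2 = 4 and 2^3 = 8, so it is not in L ✗
- (C) aaa has length 3, strictly between 2^1 = 2 and 2^2 = 4, so it is not in L ✗

Only (A) aaaa is in L, so it is the only candidate that could play the role of s.
(In a complete proof one picks s in terms of the pumping length p so that |s| ≥ p is guaranteed; a fixed string like aaaa illustrates the shape of such an s.)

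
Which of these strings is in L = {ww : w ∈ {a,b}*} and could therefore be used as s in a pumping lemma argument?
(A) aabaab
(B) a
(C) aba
(A) aabaab

The pumping lemma is applied to a string s that lies in L, so first check membership of each option:
- (A) aabaab splits into halves aab · aab, which are equal, so it is in L (w = aab) ✓
- (B) a has odd length 1, so it cannot be written as ww and is not in L ✗
- (C) aba has odd length 3, so it cannot be written as ww and is not in L ✗

Only (A) aabaab is in L, so it is the only candidate that could play the role of s.
(In a complete proof one picks s in terms of the pumping length p so that |s| ≥ p is guaranteed; a fixed string like aabaab illustrates the shape of such an s.)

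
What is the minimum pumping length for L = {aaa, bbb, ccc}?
p = 4

For a finite language L, the pumping lemma holds vacuously if p > max|s| for s ∈ L.

The longest string in L = {aaa, bbb, ccc} has length 3.
If p = 4, then no string s ∈ L has |s| ≥ p, so the condition is vacuously true.

The minimum pumping length is p = 4.

Why no smaller p works: for any p ≤ 3, the longest string s ∈ L has |s| = 3 ≥ p, so it would
have to be pumpable; but pumping up (i = 2, 3, ...) produces ever longer strings, which cannot all lie in the
finite language L. So the pumping property fails for every p ≤ 3.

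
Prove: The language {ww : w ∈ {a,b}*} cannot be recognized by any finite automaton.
Assume for contradiction that L is regular, and let p ≥ 1 be the pumping length given by the pumping lemma.
Choose s = a^p b a^p b. Then s ∈ L (take w = a^p b) and |s| = 2p + 2 ≥ p.
By the pumping lemma, s = xyz for some x, y, z with |xy| ≤ p, |y| ≥ 1, and xy^i z ∈ L for every i ≥ 0.
Since |xy| ≤ p and the first p symbols of s are all a's, y = a^k for some k with 1 ≤ k ≤ p.

Take i = 2: t = xy²z = a^(p + k) b a^p b.
Suppose t = uu for some string u. The string t contains exactly two b's and ends in b, so u contains exactly one b and ends in b; hence u = a^j b for some j, and uu = a^j b a^j b. Comparing with t = a^(p + k) b a^p b forces j = p + k (first block) and j = p (second block), which is impossible since k ≥ 1. So t ∉ L.

This contradicts the pumping lemma, which requires xy^i z ∈ L for all i ≥ 0.
Hence L = {ww : w ∈ {a,b}*} is not regular. ∎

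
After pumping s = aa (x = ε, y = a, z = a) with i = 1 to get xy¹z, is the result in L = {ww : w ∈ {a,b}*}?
Yes

xy¹z = ε · a · a = aa.
aa splits into halves a · a, which are equal, so it is in L (w = a).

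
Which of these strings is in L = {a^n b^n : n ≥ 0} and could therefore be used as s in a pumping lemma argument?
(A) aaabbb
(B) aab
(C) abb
(A) aaabbb

The pumping lemma is applied to a string s that lies in L, so first check membership of each option:
- (A) aaabbb = a^3 b^3 has equal counts (3 = 3), so it is in L ✓
- (B) aab has 2 a's and 1 b's; 2 ≠ 1, so it is not in L ✗
- (C) abb has 1 a's and 2 b's; 1 ≠ 2, so it is not in L ✗

Only (A) aaabbb is in L, so it is the only candidate that could play the role of s.
(In a complete proof one picks s in terms of the pumping length p so that |s| ≥ p is guaranteed; a fixed string like aaabbb illustrates the shape of such an s.)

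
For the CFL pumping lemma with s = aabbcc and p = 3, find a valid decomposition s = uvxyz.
u='aa', v='b', x='b', y='c', z='c'

For s = aabbcc with pumping length p = 3:

One valid decomposition:
- u = 'aa'
- v = 'b'
- x = 'b'
- y = 'c'
- z = 'c'

Verification:
- uvxyz = 'aa' + 'b' + 'b' + 'c' + 'c' = aabbcc ✓
- |vxy| = |'bbc'| = 3 ≤ 3 ✓
- |vy| = |'bc'| = 2 > 0 ✓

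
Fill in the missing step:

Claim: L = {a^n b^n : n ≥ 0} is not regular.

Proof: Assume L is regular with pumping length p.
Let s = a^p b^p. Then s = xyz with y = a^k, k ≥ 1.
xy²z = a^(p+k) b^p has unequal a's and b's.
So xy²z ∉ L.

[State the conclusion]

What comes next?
This contradicts the pumping lemma for regular languages,
which guarantees xy^i z ∈ L for all i ≥ 0.

Since our assumption that L is regular leads to a contradiction,
we conclude that L = {a^n b^n : n ≥ 0} is NOT regular. ∎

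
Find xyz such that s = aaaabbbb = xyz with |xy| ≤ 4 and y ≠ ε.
x = 'a', y = 'aaa', z = 'bbbb'

For s = aaaabbbb and p = 4, one valid decomposition is:
- x = 'a' (length 1)
- y = 'aaa' (length 3)
- z = 'bbbb' (length 4)

Verification:
- xyz = 'a' + 'aaa' + 'bbbb' = aaaabbbb ✓
- |xy| = 4 ≤ 4 ✓
- |y| = 3 > 0 ✓

All pumping lemma constraints are satisfied.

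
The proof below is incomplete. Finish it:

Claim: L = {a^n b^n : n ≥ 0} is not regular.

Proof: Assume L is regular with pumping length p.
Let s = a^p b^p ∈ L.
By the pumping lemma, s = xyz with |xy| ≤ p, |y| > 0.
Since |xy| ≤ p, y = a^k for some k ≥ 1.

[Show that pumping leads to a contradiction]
Consider xy²z = a^(p+k) b^p.

Since k ≥ 1, we have p + k > p.
So xy²z has more a's than b's: (p+k) a's vs p b's.
This means xy²z ∉ L because a^n b^n requires equal counts.

This contradicts the pumping lemma which states xy²z ∈ L.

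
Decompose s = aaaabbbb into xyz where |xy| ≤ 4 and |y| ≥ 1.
x = '', y = 'aa', z = 'aabbbb'

For s = aaaabbbb and p = 4, one valid decomposition is:
- x = '' (length 0)
- y = 'aa' (length 2)
- z = 'aabbbb' (length 6)

Verification:
- xyz = '' + 'aa' + 'aabbbb' = aaaabbbb ✓
- |xy| = 2 ≤ 4 ✓
- |y| = 2 > 0 ✓

All pumping lemma constraints are satisfied.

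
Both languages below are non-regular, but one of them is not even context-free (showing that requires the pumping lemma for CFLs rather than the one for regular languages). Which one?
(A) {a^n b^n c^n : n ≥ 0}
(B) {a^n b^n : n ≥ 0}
(A) {a^n b^n c^n : n ≥ 0}

(A) {a^n b^n c^n : n ≥ 0} requires the CFL pumping lemma.

- {a^n b^n : n ≥ 0} is context-free (but not regular)
  • Can be shown non-regular with the regular pumping lemma
  • After pumping, the number of a's and b's become unequal

- {a^n b^n c^n : n ≥ 0} is NOT context-free
  • Requires the CFL pumping lemma to prove
  • Cannot maintain three equal counts simultaneously

The CFL pumping lemma is "stronger" in that it can prove non-membership
in the larger class of context-free languages.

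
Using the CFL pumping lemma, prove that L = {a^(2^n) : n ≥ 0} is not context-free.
Assume for contradiction that L is context-free, and let p ≥ 1 be the pumping length given by the pumping lemma for CFLs.
Choose s = a^(2^p). Then s ∈ L and |s| = 2^p ≥ p.
By the CFL pumping lemma, s = uvxyz for some u, v, x, y, z with |vxy| ≤ p, |vy| ≥ 1, and uv^i xy^i z ∈ L for every i ≥ 0.
All symbols are a's, so only lengths matter: let k = |vy|, with 1 ≤ k ≤ |vxy| ≤ p < 2^p.

Take i = 2: |uv²xy²z| = 2^p + k, and 2^p < 2^p + k < 2^p + 2^p = 2^(p+1).
So the length lies strictly between consecutive powers of two and is not a power of 2; uv²xy²z ∉ L.

This contradicts the CFL pumping lemma, which requires uv^i xy^i z ∈ L for all i ≥ 0.
Hence L = {a^(2^n) : n ≥ 0} is not context-free. ∎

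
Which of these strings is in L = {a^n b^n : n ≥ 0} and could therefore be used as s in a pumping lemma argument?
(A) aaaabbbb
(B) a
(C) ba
(A) aaaabbbb

The pumping lemma is applied to a string s that lies in L, so first check membership of each option:
- (A) aaaabbbb = a^4 b^4 has equal counts (4 = 4), so it is in L ✓
- (B) a has 1 a's and 0 b's; 1 ≠ 0, so it is not in L ✗
- (C) ba has an a after a b, so it is not of the form a^n b^n and is not in L ✗

Only (A) aaaabbbb is in L, so it is the only candidate that could play the role of s.
(In a complete proof one picks s in terms of the pumping length p so that |s| ≥ p is guaranteed; a fixed string like aaaabbbb illustrates the shape of such an s.)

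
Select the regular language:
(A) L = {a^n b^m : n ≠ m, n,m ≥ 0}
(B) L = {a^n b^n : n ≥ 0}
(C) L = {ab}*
(C) {ab}*

(C) L = {ab}* is regular.

This can be recognized by a finite automaton (DFA/NFA).
Regular expressions like {ab}* define regular languages.

The other choices are not regular:
- {a^n b^n : n ≥ 0}: After pumping, the number of a's and b's become unequal
- {a^n b^m : n ≠ m, n,m ≥ 0}: After pumping a's, we can make n = m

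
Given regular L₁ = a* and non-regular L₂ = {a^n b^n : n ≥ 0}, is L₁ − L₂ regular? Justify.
Yes — L₁ − L₂ is regular.

The only string of a* that lies in {a^n b^n} is ε, so L₁ − L₂ = a* − {ε} = a⁺ = aa*, which is regular.

Note that the bare facts "L₁ regular, L₂ non-regular" do not settle the question by themselves: the closure of regular languages under ∪, ∩, complement and difference applies only when BOTH operands are regular. With a non-regular operand the result can come out regular or non-regular depending on the specific languages, so one has to work out L₁ − L₂ for this particular pair, as above.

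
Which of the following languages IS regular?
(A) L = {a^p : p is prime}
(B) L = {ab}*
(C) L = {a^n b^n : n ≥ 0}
(B) {ab}*

(B) L = {ab}* is regular.

This can be recognized by a finite automaton (DFA/NFA).
Regular expressions like {ab}* define regular languages.

The other choices are not regular:
- {a^p : p is prime}: After pumping, the length becomes composite
- {a^n b^n : n ≥ 0}: After pumping, the number of a's and b's become unequal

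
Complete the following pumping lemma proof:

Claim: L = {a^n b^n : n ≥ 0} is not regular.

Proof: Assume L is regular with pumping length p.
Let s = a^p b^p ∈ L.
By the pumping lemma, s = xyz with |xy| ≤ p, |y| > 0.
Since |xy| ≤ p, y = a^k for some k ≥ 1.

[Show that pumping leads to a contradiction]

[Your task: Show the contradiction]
Consider xy²z = a^(p+k) b^p.

Since k ≥ 1, we have p + k > p.
So xy²z has more a's than b's: (p+k) a's vs p b's.
This means xy²z ∉ L because a^n b^n requires equal counts.

This contradicts the pumping lemma which states xy²z ∈ L.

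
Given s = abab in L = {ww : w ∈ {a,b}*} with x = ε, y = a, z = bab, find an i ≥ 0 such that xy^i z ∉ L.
i = 0

xy⁰z = ε · ε · bab = bab; bab has odd length 3, so it cannot be written as ww and is not in L.
(Other choices also work, e.g. i = 2, 3; only i = 1 is guaranteed to stay in L since xy¹z = s.)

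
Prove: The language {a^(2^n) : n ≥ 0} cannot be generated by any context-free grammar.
Assume for contradiction that L is context-free, and let p ≥ 1 be the pumping length given by the pumping lemma for CFLs.
Choose s = a^(2^p). Then s ∈ L and |s| = 2^p ≥ p.
By the CFL pumping lemma, s = uvxyz for some u, v, x, y, z with |vxy| ≤ p, |vy| ≥ 1, and uv^i xy^i z ∈ L for every i ≥ 0.
All symbols are a's, so only lengths matter: let k = |vy|, with 1 ≤ k ≤ |vxy| ≤ p < 2^p.

Take i = 2: |uv²xy²z| = 2^p + k, and 2^p < 2^p + k < 2^p + 2^p = 2^(p+1).
So the length lies strictly between consecutive powers of two and is not a power of 2; uv²xy²z ∉ L.

This contradicts the CFL pumping lemma, which requires uv^i xy^i z ∈ L for all i ≥ 0.
Hence L = {a^(2^n) : n ≥ 0} is not context-free. ∎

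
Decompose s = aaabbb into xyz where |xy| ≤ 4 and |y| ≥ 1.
x = 'a', y = 'aa', z = 'bbb'

For s = aaabbb and p = 4, one valid decomposition is:
- x = 'a' (length 1)
- y = 'aa' (length 2)
- z = 'bbb' (length 3)

Verification:
- xyz = 'a' + 'aa' + 'bbb' = aaabbb ✓
- |xy| = 3 ≤ 4 ✓
- |y| = 2 > 0 ✓

All pumping lemma constraints are satisfied.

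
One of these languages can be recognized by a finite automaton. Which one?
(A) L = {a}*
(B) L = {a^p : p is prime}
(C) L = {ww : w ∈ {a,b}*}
(A) {a}*

(A) L = {a}* is regular.

This can be recognized by a finite automaton (DFA/NFA).
Regular expressions like {a}* define regular languages.

The other choices are not regular:
- {a^p : p is prime}: After pumping, the length becomes composite
- {ww : w ∈ {a,b}*}: After pumping, the two halves no longer match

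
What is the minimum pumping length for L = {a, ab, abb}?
p = 4

For a finite language L, the pumping lemma holds vacuously if p > max|s| for s ∈ L.

The longest string in L = {a, ab, abb} has length 3.
If p = 4, then no string s ∈ L has |s| ≥ p, so the condition is vacuously true.

The minimum pumping length is p = 4.

Why no smaller p works: for any p ≤ 3, the longest string s ∈ L has |s| = 3 ≥ p, so it would
have to be pumpable; but pumping up (i = 2, 3, ...) produces ever longer strings, which cannot all lie in the
finite language L. So the pumping property fails for every p ≤ 3.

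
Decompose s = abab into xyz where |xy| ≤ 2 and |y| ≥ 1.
x = 'a', y = 'b', z = 'ab'

For s = abab and p = 2, one valid decomposition is:
- x = 'a' (length 1)
- y = 'b' (length 1)
- z = 'ab' (length 2)

Verification:
- xyz = 'a' + 'b' + 'ab' = abab ✓
- |xy| = 2 ≤ 2 ✓
- |y| = 1 > 0 ✓

All pumping lemma constraints are satisfied.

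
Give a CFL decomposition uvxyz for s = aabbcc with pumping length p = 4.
u='a', v='a', x='bb', y='c', z='c'

For s = aabbcc with pumping length p = 4:

One valid decomposition:
- u = 'a'
- v = 'a'
- x = 'bb'
- y = 'c'
- z = 'c'

Verification:
- uvxyz = 'a' + 'a' + 'bb' + 'c' + 'c' = aabbcc ✓
- |vxy| = |'abbc'| = 4 ≤ 4 ✓
- |vy| = |'ac'| = 2 > 0 ✓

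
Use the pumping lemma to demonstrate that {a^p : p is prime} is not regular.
Assume for contradiction that L is regular, and let p ≥ 1 be the pumping length given by the pumping lemma.
Choose a prime q with q ≥ p (one exists because there are infinitely many primes) and let s = a^q. Then s ∈ L and |s| = q ≥ p.
By the pumping lemma, s = xyz for some x, y, z with |xy| ≤ p, |y| ≥ 1, and xy^i z ∈ L for every i ≥ 0.
Here y = a^k for some k with 1 ≤ k ≤ p, and xy^i z = a^(q + (i − 1)k) for every i ≥ 0.

Take i = q + 1: |xy^(q+1) z| = q + qk = q(k + 1).
Both factors satisfy q ≥ 2 and k + 1 ≥ 2, so q(k + 1) is composite, and xy^(q+1) z ∉ L.

This contradicts the pumping lemma, which requires xy^i z ∈ L for all i ≥ 0.
Hence L = {a^p : p is prime} is not regular. ∎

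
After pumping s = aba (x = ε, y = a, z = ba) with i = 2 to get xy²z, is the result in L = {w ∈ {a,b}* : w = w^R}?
No

xy²z = ε · aa · ba = aaba.
aaba reversed is abaa ≠ aaba, so it is not a palindrome and is not in L.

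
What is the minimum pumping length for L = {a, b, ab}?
p = 3

For a finite language L, the pumping lemma holds vacuously if p > max|s| for s ∈ L.

The longest string in L = {a, b, ab} has length 2.
If p = 3, then no string s ∈ L has |s| ≥ p, so the condition is vacuously true.

The minimum pumping length is p = 3.

Why no smaller p works: for any p ≤ 2, the longest string s ∈ L has |s| = 2 ≥ p, so it would
have to be pumpable; but pumping up (i = 2, 3, ...) produces ever longer strings, which cannot all lie in the
finite language L. So the pumping property fails for every p ≤ 2.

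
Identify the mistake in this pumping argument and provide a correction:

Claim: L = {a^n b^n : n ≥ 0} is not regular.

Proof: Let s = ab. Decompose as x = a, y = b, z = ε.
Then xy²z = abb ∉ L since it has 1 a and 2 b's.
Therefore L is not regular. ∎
Error: The string s = ab might be shorter than the pumping length p.

Correction: Choose s = a^p b^p to ensure |s| ≥ p. Also, the decomposition is wrong: with |xy| ≤ p, y cannot include b's when s starts with p a's.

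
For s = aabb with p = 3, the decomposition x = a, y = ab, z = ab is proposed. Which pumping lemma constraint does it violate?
Violated: xyz = s

The decomposition x = a, y = ab, z = ab for s = aabb with p = 3
violates the constraint: xyz = s

xyz = 'a' + 'ab' + 'ab' = 'aabab' ≠ 'aabb' = s. The decomposition doesn't reconstruct s.

Pumping lemma constraints:
1. xyz = s (decomposition is valid)
2. |xy| ≤ p
3. |y| > 0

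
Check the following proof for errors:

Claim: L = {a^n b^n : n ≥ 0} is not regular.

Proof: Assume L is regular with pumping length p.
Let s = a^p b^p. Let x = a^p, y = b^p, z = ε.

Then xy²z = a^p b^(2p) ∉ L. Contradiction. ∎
The proof is INCORRECT.

Error: The decomposition violates |xy| ≤ p.
With x = a^p and y = b^p, we have |xy| = 2p > p.
The pumping lemma requires |xy| ≤ p, so y must be within the first p characters.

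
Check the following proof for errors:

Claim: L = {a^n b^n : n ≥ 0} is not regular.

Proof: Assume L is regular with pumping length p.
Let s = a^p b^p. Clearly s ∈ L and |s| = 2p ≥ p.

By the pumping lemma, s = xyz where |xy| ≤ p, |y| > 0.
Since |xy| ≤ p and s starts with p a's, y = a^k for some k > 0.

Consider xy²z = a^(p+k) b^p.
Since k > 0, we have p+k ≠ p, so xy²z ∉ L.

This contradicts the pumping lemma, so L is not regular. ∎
The proof is correct.

This proof is valid because:
1. The string s = a^p b^p is correctly in L
2. The decomposition analysis is correct: y must consist only of a's
3. The contradiction is valid: pumping increases a's but not b's
4. The conclusion follows logically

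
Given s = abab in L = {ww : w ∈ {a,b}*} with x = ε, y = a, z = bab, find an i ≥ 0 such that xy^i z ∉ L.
i = 3

xy³z = ε · aaa · bab = aaabab; aaabab has length 6; its halves are aaa and bab, which differ, so it is not in L.
(Other choices also work, e.g. i = 0, 2; only i = 1 is guaranteed to stay in L since xy¹z = s.)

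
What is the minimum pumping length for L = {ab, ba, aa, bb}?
p = 3

For a finite language L, the pumping lemma holds vacuously if p > max|s| for s ∈ L.

The longest string in L = {ab, ba, aa, bb} has length 2.
If p = 3, then no string s ∈ L has |s| ≥ p, so the condition is vacuously true.

The minimum pumping length is p = 3.

Why no smaller p works: for any p ≤ 2, the longest string s ∈ L has |s| = 2 ≥ p, so it would
have to be pumpable; but pumping up (i = 2, 3, ...) produces ever longer strings, which cannot all lie in the
finite language L. So the pumping property fails for every p ≤ 2.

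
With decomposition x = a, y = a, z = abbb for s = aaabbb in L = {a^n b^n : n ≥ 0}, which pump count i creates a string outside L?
i = 3

xy³z = a · aaa · abbb = aaaaabbb; aaaaabbb has 5 a's and 3 b's; 5 ≠ 3, so it is not in L.
(Other choices also work, e.g. i = 0, 2; only i = 1 is guaranteed to stay in L since xy¹z = s.)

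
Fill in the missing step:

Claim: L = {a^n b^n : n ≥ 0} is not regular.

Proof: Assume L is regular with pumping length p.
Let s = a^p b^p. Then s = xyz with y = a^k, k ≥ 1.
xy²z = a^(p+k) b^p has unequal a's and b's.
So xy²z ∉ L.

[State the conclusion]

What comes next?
This contradicts the pumping lemma for regular languages,
which guarantees xy^i z ∈ L for all i ≥ 0.

Since our assumption that L is regular leads to a contradiction,
we conclude that L = {a^n b^n : n ≥ 0} is NOT regular. ∎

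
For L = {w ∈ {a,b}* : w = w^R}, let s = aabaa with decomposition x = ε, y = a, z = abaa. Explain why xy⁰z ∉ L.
xy⁰z = abaa ∉ L

Pumping with i = 0 replaces y = a by y⁰ = ε:
- Original: s = xyz = aabaa; aabaa reversed is aabaa, the same string, so it is a palindrome and is in L
- Pumped: xy⁰z = ε · ε · abaa = abaa
- abaa reversed is aaba ≠ abaa, so it is not a palindrome and is not in L

The pumping lemma would require xy⁰z ∈ L, so this decomposition yields a contradiction.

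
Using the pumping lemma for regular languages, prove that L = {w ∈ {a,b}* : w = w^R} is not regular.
Assume for contradiction that L is regular, and let p ≥ 1 be the pumping length given by the pumping lemma.
Choose s = a^p b a^p. Then s ∈ L (it reads the same in both directions) and |s| = 2p + 1 ≥ p.
By the pumping lemma, s = xyz for some x, y, z with |xy| ≤ p, |y| ≥ 1, and xy^i z ∈ L for every i ≥ 0.
Since |xy| ≤ p and the first p symbols of s are all a's, y = a^k for some k with 1 ≤ k ≤ p.

Take i = 0: xy⁰z = a^(p − k) b a^p.
Its reversal is a^p b a^(p − k). These differ because the block of a's before the unique b has length p − k in one and p in the other, and p − k ≠ p since k ≥ 1. So xy⁰z is not a palindrome, i.e. xy⁰z ∉ L.

This contradicts the pumping lemma, which requires xy^i z ∈ L for all i ≥ 0.
Hence L = {w ∈ {a,b}* : w = w^R} is not regular. ∎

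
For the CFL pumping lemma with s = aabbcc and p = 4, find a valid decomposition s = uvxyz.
u='a', v='a', x='bb', y='c', z='c'

For s = aabbcc with pumping length p = 4:

One valid decomposition:
- u = 'a'
- v = 'a'
- x = 'bb'
- y = 'c'
- z = 'c'

Verification:
- uvxyz = 'a' + 'a' + 'bb' + 'c' + 'c' = aabbcc ✓
- |vxy| = |'abbc'| = 4 ≤ 4 ✓
- |vy| = |'ac'| = 2 > 0 ✓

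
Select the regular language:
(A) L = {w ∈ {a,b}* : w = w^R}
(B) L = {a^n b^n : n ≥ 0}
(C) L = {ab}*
(C) {ab}*

(C) L = {ab}* is regular.

This can be recognized by a finite automaton (DFA/NFA).
Regular expressions like {ab}* define regular languages.

The other choices are not regular:
- {a^n b^n : n ≥ 0}: After pumping, the number of a's and b's become unequal
- {w ∈ {a,b}* : w = w^R}: After pumping, the string is no longer symmetric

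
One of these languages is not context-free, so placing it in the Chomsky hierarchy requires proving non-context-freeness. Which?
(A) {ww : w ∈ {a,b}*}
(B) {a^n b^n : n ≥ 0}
(A) {ww : w ∈ {a,b}*}

(A) {ww : w ∈ {a,b}*} requires the CFL pumping lemma.

- {a^n b^n : n ≥ 0} is context-free (but not regular)
  • Can be shown non-regular with the regular pumping lemma
  • After pumping, the number of a's and b's become unequal

- {ww : w ∈ {a,b}*} is NOT context-free
  • Requires the CFL pumping lemma to prove
  • Cannot verify equality of two arbitrary substrings

The CFL pumping lemma is "stronger" in that it can prove non-membership
in the larger class of context-free languages.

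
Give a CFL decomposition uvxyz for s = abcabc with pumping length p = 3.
u='ab', v='c', x='a', y='b', z='c'

For s = abcabc with pumping length p = 3:

One valid decomposition:
- u = 'ab'
- v = 'c'
- x = 'a'
- y = 'b'
- z = 'c'

Verification:
- uvxyz = 'ab' + 'c' + 'a' + 'b' + 'c' = abcabc ✓
- |vxy| = |'cab'| = 3 ≤ 3 ✓
- |vy| = |'cb'| = 2 > 0 ✓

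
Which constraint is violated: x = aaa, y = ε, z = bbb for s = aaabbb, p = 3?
Violated: |y| > 0

The decomposition x = aaa, y = ε, z = bbb for s = aaabbb with p = 3
violates the constraint: |y| > 0

|y| = 0, but the pumping lemma requires |y| > 0 (y must be non-empty).

Pumping lemma constraints:
1. xyz = s (decomposition is valid)
2. |xy| ≤ p
3. |y| > 0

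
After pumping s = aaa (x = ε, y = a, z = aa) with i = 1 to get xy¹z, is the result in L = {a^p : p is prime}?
Yes

xy¹z = ε · a · aa = aaa.
aaa has length 3, which is prime, so it is in L.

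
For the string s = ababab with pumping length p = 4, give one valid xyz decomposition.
x = '', y = 'ab', z = 'abab'

For s = ababab and p = 4, one valid decomposition is:
- x = '' (length 0)
- y = 'ab' (length 2)
- z = 'abab' (length 4)

Verification:
- xyz = '' + 'ab' + 'abab' = ababab ✓
- |xy| = 2 ≤ 4 ✓
- |y| = 2 > 0 ✓

All pumping lemma constraints are satisfied.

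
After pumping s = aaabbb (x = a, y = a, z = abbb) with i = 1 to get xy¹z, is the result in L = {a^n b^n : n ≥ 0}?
Yes

xy¹z = a · a · abbb = aaabbb.
aaabbb = a^3 b^3 has equal counts (3 = 3), so it is in L.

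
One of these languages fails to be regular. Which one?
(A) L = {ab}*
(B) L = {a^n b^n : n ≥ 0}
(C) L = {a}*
(B) {a^n b^n : n ≥ 0}

(B) L = {a^n b^n : n ≥ 0} is NOT regular.

The pumping lemma can be used to prove this:
After pumping, the number of a's and b's become unequal

The other languages are regular because they can be recognized by finite automata.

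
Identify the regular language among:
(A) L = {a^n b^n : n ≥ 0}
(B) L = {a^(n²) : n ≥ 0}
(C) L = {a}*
(C) {a}*

(C) L = {a}* is regular.

This can be recognized by a finite automaton (DFA/NFA).
Regular expressions like {a}* define regular languages.

The other choices are not regular:
- {a^(n²) : n ≥ 0}: After pumping, length is no longer a perfect square
- {a^n b^n : n ≥ 0}: After pumping, the number of a's and b's become unequal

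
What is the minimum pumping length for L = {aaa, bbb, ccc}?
p = 4

For a finite language L, the pumping lemma holds vacuously if p > max|s| for s ∈ L.

The longest string in L = {aaa, bbb, ccc} has length 3.
If p = 4, then no string s ∈ L has |s| ≥ p, so the condition is vacuously true.

The minimum pumping length is p = 4.

Why no smaller p works: for any p ≤ 3, the longest string s ∈ L has |s| = 3 ≥ p, so it would
have to be pumpable; but pumping up (i = 2, 3, ...) produces ever longer strings, which cannot all lie in the
finite language L. So the pumping property fails for every p ≤ 3.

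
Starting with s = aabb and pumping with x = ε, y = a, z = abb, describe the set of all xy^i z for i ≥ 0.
{xy^i z : i ≥ 0} = {a^(i+1) b^2 : i ≥ 0} = {abb, aabb, aaabb, ...}

With x = ε, y = a, z = abb: Starting with aabb and pumping the first 'a' (z = abb keeps the second 'a'), we get strings with i+1 a's followed by 2 b's for i = 0, 1, 2, ...; note bb is not produced because z always contributes one a.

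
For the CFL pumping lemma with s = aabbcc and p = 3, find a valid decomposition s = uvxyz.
u='aa', v='b', x='b', y='c', z='c'

For s = aabbcc with pumping length p = 3:

One valid decomposition:
- u = 'aa'
- v = 'b'
- x = 'b'
- y = 'c'
- z = 'c'

Verification:
- uvxyz = 'aa' + 'b' + 'b' + 'c' + 'c' = aabbcc ✓
- |vxy| = |'bbc'| = 3 ≤ 3 ✓
- |vy| = |'bc'| = 2 > 0 ✓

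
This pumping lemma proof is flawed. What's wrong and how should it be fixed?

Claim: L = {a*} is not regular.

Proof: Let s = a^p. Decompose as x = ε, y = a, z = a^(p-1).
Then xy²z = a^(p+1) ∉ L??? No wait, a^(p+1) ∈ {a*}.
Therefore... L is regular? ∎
Error: The proof attempts to show a*  is not regular, but a* IS regular!

Correction: a* is a regular language (recognized by a simple DFA with one accepting state and self-loop on 'a'). The pumping lemma can only prove non-regularity, not regularity. For regular languages, pumping always works.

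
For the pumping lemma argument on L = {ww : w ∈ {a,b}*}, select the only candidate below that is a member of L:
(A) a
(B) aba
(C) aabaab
(C) aabaab

The pumping lemma is applied to a string s that lies in L, so first check membership of each option:
- (A) a has odd length 1, so it cannot be written as ww and is not in L ✗
- (B) aba has odd length 3, so it cannot be written as ww and is not in L ✗
- (C) aabaab splits into halves aab · aab, which are equal, so it is in L (w = aab) ✓

Only (C) aabaab is in L, so it is the only candidate that could play the role of s.
(In a complete proof one picks s in terms of the pumping length p so that |s| ≥ p is guaranteed; a fixed string like aabaab illustrates the shape of such an s.)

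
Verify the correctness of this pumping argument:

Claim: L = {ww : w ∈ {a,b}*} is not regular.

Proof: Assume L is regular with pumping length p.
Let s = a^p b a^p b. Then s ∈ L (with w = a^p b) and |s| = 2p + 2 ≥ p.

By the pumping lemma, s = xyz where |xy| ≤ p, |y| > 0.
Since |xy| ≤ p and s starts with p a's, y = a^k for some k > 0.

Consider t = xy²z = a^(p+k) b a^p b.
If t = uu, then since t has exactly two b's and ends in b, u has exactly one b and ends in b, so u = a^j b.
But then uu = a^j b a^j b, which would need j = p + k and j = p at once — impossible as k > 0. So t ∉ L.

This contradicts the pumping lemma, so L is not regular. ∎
The proof is correct.

This proof is valid because:
1. s = a^p b a^p b is in L and is chosen in terms of p, so |s| ≥ p holds for every p
2. The decomposition analysis is correct: |xy| ≤ p forces y to lie inside the leading a's
3. The contradiction is valid: the argument shows a^(p+k) b a^p b cannot be split into two equal halves
4. The conclusion follows logically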